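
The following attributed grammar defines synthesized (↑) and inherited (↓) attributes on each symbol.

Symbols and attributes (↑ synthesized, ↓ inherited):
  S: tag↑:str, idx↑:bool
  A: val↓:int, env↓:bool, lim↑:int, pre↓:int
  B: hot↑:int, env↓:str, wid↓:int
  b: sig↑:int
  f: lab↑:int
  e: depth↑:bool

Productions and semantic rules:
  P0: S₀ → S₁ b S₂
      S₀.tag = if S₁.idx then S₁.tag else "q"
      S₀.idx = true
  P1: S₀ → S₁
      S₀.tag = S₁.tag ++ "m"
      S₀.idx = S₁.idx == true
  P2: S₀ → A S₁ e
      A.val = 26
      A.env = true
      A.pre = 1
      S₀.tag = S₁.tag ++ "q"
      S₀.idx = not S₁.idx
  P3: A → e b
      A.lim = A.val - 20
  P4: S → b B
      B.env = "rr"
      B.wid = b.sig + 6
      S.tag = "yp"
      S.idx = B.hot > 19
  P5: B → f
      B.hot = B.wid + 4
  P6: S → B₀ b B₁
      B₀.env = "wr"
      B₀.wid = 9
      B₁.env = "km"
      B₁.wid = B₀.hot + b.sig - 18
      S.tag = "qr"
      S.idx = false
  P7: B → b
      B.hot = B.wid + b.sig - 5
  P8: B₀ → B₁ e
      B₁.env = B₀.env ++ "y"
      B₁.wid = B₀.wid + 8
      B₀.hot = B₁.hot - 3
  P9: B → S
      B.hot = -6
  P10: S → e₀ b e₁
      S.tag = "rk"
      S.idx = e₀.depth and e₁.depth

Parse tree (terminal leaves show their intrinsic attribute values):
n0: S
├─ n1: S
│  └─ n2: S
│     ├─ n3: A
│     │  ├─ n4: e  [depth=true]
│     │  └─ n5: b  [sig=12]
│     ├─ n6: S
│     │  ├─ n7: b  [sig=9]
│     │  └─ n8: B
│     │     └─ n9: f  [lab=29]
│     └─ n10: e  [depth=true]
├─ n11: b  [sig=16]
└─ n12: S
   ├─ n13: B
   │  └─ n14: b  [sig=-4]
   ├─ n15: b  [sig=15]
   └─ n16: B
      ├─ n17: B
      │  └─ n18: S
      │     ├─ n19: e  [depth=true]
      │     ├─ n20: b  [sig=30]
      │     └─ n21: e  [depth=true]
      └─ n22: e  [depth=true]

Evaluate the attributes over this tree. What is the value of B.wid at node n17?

1. n3.val = 26  [26]
2. n3.env = true  [true]
3. n3.pre = 1  [1]
4. n4.depth = true  [terminal]
5. n5.sig = 12  [terminal]
6. n3.lim = 6  [A.val - 20]
7. n7.sig = 9  [terminal]
8. n8.env = "rr"  ["rr"]
9. n8.wid = 15  [b.sig + 6]
10. n9.lab = 29  [terminal]
11. n8.hot = 19  [B.wid + 4]
12. n6.tag = "yp"  ["yp"]
13. n6.idx = false  [B.hot > 19]
14. n10.depth = true  [terminal]
15. n2.tag = "ypq"  [S₁.tag ++ "q"]
16. n2.idx = true  [not S₁.idx]
17. n1.tag = "ypqm"  [S₁.tag ++ "m"]
18. n1.idx = true  [S₁.idx == true]
19. n11.sig = 16  [terminal]
20. n13.env = "wr"  ["wr"]
21. n13.wid = 9  [9]
22. n14.sig = -4  [terminal]
23. n13.hot = 0  [B.wid + b.sig - 5]
24. n15.sig = 15  [terminal]
25. n16.env = "km"  ["km"]
26. n16.wid = -3  [B₀.hot + b.sig - 18]
27. n17.env = "kmy"  [B₀.env ++ "y"]
28. n17.wid = 5  [B₀.wid + 8]
29. n19.depth = true  [terminal]
30. n20.sig = 30  [terminal]
31. n21.depth = true  [terminal]
32. n18.tag = "rk"  ["rk"]
33. n18.idx = true  [e₀.depth and e₁.depth]
34. n17.hot = -6  [-6]
35. n22.depth = true  [terminal]
36. n16.hot = -9  [B₁.hot - 3]
37. n12.tag = "qr"  ["qr"]
38. n12.idx = false  [false]
39. n0.tag = "ypqm"  [if S₁.idx then S₁.tag else "q"]
40. n0.idx = true  [true]

5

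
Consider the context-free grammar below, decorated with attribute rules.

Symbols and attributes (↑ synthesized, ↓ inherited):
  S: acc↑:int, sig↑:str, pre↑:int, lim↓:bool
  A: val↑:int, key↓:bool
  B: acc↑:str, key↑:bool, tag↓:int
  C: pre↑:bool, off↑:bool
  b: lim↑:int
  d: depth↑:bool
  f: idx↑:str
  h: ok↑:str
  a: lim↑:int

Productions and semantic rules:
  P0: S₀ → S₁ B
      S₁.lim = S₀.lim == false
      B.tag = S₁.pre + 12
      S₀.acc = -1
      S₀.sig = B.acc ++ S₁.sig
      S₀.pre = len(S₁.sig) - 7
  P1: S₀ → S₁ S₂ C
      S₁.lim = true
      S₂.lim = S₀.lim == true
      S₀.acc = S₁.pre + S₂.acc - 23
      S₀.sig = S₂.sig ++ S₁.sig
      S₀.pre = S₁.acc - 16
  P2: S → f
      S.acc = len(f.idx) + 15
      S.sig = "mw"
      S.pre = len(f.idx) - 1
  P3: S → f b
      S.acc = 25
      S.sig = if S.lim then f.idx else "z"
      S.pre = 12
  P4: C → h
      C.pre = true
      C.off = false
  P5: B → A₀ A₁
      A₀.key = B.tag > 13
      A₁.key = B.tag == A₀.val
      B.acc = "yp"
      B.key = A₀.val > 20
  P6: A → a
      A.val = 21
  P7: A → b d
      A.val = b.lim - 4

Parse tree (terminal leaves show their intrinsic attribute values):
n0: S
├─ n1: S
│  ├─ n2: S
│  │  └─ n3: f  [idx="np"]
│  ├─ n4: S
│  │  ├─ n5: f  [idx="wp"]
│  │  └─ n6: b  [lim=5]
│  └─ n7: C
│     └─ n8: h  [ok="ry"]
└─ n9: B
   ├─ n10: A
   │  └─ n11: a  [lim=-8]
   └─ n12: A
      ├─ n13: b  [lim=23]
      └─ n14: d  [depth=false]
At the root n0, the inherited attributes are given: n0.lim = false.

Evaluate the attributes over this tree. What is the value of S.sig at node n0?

1. n0.lim = false  [given at root]
2. n1.lim = true  [S₀.lim == false]
3. n2.lim = true  [true]
4. n3.idx = "np"  [terminal]
5. n2.acc = 17  [len(f.idx) + 15]
6. n2.sig = "mw"  ["mw"]
7. n2.pre = 1  [len(f.idx) - 1]
8. n4.lim = true  [S₀.lim == true]
9. n5.idx = "wp"  [terminal]
10. n6.lim = 5  [terminal]
11. n4.acc = 25  [25]
12. n4.sig = "wp"  [if S.lim then f.idx else "z"]
13. n4.pre = 12  [12]
14. n8.ok = "ry"  [terminal]
15. n7.pre = true  [true]
16. n7.off = false  [false]
17. n1.acc = 3  [S₁.pre + S₂.acc - 23]
18. n1.sig = "wpmw"  [S₂.sig ++ S₁.sig]
19. n1.pre = 1  [S₁.acc - 16]
20. n9.tag = 13  [S₁.pre + 12]
21. n10.key = false  [B.tag > 13]
22. n11.lim = -8  [terminal]
23. n10.val = 21  [21]
24. n12.key = false  [B.tag == A₀.val]
25. n13.lim = 23  [terminal]
26. n14.depth = false  [terminal]
27. n12.val = 19  [b.lim - 4]
28. n9.acc = "yp"  ["yp"]
29. n9.key = true  [A₀.val > 20]
30. n0.acc = -1  [-1]
31. n0.sig = "ypwpmw"  [B.acc ++ S₁.sig]
32. n0.pre = -3  [len(S₁.sig) - 7]

"ypwpmw"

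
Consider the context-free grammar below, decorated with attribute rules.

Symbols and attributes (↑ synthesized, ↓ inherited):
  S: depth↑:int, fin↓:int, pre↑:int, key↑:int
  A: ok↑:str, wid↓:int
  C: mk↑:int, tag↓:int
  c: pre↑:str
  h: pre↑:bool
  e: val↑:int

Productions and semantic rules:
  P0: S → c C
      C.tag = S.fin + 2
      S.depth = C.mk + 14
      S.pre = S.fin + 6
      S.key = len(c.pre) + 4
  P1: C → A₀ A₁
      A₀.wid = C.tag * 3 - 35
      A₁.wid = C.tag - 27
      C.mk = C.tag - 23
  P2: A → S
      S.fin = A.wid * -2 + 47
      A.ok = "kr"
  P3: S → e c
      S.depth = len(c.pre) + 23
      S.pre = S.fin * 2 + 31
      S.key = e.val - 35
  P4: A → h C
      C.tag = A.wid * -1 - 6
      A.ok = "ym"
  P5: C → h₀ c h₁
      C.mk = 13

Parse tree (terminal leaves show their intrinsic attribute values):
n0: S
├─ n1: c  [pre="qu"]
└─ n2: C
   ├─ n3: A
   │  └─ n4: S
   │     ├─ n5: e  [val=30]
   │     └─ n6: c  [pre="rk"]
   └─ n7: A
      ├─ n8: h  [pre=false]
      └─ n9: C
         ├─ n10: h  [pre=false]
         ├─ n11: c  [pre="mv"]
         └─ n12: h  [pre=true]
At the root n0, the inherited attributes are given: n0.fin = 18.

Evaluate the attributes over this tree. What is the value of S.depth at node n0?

11

1. n0.fin = 18  [given at root]
2. n1.pre = "qu"  [terminal]
3. n2.tag = 20  [S.fin + 2]
4. n3.wid = 25  [C.tag * 3 - 35]
5. n4.fin = -3  [A.wid * -2 + 47]
6. n5.val = 30  [terminal]
7. n6.pre = "rk"  [terminal]
8. n4.depth = 25  [len(c.pre) + 23]
9. n4.pre = 25  [S.fin * 2 + 31]
10. n4.key = -5  [e.val - 35]
11. n3.ok = "kr"  ["kr"]
12. n7.wid = -7  [C.tag - 27]
13. n8.pre = false  [terminal]
14. n9.tag = 1  [A.wid * -1 - 6]
15. n10.pre = false  [terminal]
16. n11.pre = "mv"  [terminal]
17. n12.pre = true  [terminal]
18. n9.mk = 13  [13]
19. n7.ok = "ym"  ["ym"]
20. n2.mk = -3  [C.tag - 23]
21. n0.depth = 11  [C.mk + 14]
22. n0.pre = 24  [S.fin + 6]
23. n0.key = 6  [len(c.pre) + 4]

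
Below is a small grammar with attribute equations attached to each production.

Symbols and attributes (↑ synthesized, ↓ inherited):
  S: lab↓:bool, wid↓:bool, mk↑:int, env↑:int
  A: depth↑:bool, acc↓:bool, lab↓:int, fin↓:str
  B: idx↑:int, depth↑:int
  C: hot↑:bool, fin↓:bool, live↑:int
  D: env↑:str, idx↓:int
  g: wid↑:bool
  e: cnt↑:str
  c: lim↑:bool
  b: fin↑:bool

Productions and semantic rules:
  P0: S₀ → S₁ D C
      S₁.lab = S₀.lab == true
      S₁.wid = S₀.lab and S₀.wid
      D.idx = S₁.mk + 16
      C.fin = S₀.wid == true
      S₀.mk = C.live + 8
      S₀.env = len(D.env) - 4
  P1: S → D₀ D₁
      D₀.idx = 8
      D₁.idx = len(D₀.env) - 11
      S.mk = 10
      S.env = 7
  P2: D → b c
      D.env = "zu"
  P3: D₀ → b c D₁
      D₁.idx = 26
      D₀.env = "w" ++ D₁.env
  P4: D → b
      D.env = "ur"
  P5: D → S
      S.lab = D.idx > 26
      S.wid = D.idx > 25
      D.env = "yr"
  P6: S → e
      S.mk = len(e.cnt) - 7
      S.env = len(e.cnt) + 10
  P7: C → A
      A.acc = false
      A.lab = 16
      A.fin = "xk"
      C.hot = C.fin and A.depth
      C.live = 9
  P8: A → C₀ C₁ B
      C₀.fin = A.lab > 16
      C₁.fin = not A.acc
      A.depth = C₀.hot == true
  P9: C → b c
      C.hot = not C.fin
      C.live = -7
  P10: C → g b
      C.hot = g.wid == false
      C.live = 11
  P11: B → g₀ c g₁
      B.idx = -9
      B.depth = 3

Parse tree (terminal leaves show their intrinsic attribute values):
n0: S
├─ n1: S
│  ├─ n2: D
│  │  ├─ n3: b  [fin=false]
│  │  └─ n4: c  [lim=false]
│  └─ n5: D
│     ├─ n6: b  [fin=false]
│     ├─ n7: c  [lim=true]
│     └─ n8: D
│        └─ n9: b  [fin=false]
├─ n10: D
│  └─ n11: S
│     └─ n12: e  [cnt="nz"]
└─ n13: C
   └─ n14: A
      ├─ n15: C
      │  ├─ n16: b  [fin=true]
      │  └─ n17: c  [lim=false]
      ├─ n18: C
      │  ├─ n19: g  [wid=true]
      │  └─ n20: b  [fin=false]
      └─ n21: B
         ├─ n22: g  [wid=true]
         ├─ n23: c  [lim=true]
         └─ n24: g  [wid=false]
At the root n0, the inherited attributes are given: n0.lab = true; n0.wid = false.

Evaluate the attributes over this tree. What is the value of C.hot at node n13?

1. n0.lab = true  [given at root]
2. n0.wid = false  [given at root]
3. n1.lab = true  [S₀.lab == true]
4. n1.wid = false  [S₀.lab and S₀.wid]
5. n2.idx = 8  [8]
6. n3.fin = false  [terminal]
7. n4.lim = false  [terminal]
8. n2.env = "zu"  ["zu"]
9. n5.idx = -9  [len(D₀.env) - 11]
10. n6.fin = false  [terminal]
11. n7.lim = true  [terminal]
12. n8.idx = 26  [26]
13. n9.fin = false  [terminal]
14. n8.env = "ur"  ["ur"]
15. n5.env = "wur"  ["w" ++ D₁.env]
16. n1.mk = 10  [10]
17. n1.env = 7  [7]
18. n10.idx = 26  [S₁.mk + 16]
19. n11.lab = false  [D.idx > 26]
20. n11.wid = true  [D.idx > 25]
21. n12.cnt = "nz"  [terminal]
22. n11.mk = -5  [len(e.cnt) - 7]
23. n11.env = 12  [len(e.cnt) + 10]
24. n10.env = "yr"  ["yr"]
25. n13.fin = false  [S₀.wid == true]
26. n14.acc = false  [false]
27. n14.lab = 16  [16]
28. n14.fin = "xk"  ["xk"]
29. n15.fin = false  [A.lab > 16]
30. n16.fin = true  [terminal]
31. n17.lim = false  [terminal]
32. n15.hot = true  [not C.fin]
33. n15.live = -7  [-7]
34. n18.fin = true  [not A.acc]
35. n19.wid = true  [terminal]
36. n20.fin = false  [terminal]
37. n18.hot = false  [g.wid == false]
38. n18.live = 11  [11]
39. n22.wid = true  [terminal]
40. n23.lim = true  [terminal]
41. n24.wid = false  [terminal]
42. n21.idx = -9  [-9]
43. n21.depth = 3  [3]
44. n14.depth = true  [C₀.hot == true]
45. n13.hot = false  [C.fin and A.depth]
46. n13.live = 9  [9]
47. n0.mk = 17  [C.live + 8]
48. n0.env = -2  [len(D.env) - 4]

false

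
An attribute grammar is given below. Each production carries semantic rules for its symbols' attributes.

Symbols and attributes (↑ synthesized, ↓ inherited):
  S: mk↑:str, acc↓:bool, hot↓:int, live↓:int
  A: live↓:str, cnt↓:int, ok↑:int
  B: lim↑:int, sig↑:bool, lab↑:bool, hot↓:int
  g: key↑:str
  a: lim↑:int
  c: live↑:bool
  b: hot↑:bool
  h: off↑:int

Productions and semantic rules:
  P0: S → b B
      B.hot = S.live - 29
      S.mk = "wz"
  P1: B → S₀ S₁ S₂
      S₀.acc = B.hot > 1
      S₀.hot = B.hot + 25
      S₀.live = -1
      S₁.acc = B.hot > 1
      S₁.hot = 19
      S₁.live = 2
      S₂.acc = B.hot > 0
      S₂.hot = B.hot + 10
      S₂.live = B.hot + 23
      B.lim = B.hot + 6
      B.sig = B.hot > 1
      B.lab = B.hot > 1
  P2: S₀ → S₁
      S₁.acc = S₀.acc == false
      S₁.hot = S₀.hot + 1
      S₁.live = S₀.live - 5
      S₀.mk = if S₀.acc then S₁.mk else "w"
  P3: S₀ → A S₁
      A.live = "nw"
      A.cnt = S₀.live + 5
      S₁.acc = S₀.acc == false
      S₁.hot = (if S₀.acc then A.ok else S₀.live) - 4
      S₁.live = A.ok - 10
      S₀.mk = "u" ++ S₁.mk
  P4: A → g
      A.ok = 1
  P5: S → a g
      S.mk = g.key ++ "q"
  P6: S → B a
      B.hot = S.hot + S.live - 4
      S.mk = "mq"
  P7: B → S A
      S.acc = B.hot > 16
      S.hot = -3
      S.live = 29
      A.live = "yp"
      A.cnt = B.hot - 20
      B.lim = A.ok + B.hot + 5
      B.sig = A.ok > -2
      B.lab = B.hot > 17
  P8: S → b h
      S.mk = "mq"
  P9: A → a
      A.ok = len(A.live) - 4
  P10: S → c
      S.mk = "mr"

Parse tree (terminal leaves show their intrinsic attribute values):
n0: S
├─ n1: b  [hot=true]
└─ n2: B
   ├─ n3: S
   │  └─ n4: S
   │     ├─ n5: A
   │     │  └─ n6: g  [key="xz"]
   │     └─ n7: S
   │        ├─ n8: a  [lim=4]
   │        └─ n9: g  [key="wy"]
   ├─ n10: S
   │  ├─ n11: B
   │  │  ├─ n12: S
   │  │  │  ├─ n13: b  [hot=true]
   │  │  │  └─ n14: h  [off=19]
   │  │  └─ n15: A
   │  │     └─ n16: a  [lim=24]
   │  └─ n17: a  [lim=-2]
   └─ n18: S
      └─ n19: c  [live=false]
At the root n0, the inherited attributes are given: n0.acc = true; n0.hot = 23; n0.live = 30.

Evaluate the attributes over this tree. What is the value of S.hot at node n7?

-3

1. n0.acc = true  [given at root]
2. n0.hot = 23  [given at root]
3. n0.live = 30  [given at root]
4. n1.hot = true  [terminal]
5. n2.hot = 1  [S.live - 29]
6. n3.acc = false  [B.hot > 1]
7. n3.hot = 26  [B.hot + 25]
8. n3.live = -1  [-1]
9. n4.acc = true  [S₀.acc == false]
10. n4.hot = 27  [S₀.hot + 1]
11. n4.live = -6  [S₀.live - 5]
12. n5.live = "nw"  ["nw"]
13. n5.cnt = -1  [S₀.live + 5]
14. n6.key = "xz"  [terminal]
15. n5.ok = 1  [1]
16. n7.acc = false  [S₀.acc == false]
17. n7.hot = -3  [(if S₀.acc then A.ok else S₀.live) - 4]
18. n7.live = -9  [A.ok - 10]
19. n8.lim = 4  [terminal]
20. n9.key = "wy"  [terminal]
21. n7.mk = "wyq"  [g.key ++ "q"]
22. n4.mk = "uwyq"  ["u" ++ S₁.mk]
23. n3.mk = "w"  [if S₀.acc then S₁.mk else "w"]
24. n10.acc = false  [B.hot > 1]
25. n10.hot = 19  [19]
26. n10.live = 2  [2]
27. n11.hot = 17  [S.hot + S.live - 4]
28. n12.acc = true  [B.hot > 16]
29. n12.hot = -3  [-3]
30. n12.live = 29  [29]
31. n13.hot = true  [terminal]
32. n14.off = 19  [terminal]
33. n12.mk = "mq"  ["mq"]
34. n15.live = "yp"  ["yp"]
35. n15.cnt = -3  [B.hot - 20]
36. n16.lim = 24  [terminal]
37. n15.ok = -2  [len(A.live) - 4]
38. n11.lim = 20  [A.ok + B.hot + 5]
39. n11.sig = false  [A.ok > -2]
40. n11.lab = false  [B.hot > 17]
41. n17.lim = -2  [terminal]
42. n10.mk = "mq"  ["mq"]
43. n18.acc = true  [B.hot > 0]
44. n18.hot = 11  [B.hot + 10]
45. n18.live = 24  [B.hot + 23]
46. n19.live = false  [terminal]
47. n18.mk = "mr"  ["mr"]
48. n2.lim = 7  [B.hot + 6]
49. n2.sig = false  [B.hot > 1]
50. n2.lab = false  [B.hot > 1]
51. n0.mk = "wz"  ["wz"]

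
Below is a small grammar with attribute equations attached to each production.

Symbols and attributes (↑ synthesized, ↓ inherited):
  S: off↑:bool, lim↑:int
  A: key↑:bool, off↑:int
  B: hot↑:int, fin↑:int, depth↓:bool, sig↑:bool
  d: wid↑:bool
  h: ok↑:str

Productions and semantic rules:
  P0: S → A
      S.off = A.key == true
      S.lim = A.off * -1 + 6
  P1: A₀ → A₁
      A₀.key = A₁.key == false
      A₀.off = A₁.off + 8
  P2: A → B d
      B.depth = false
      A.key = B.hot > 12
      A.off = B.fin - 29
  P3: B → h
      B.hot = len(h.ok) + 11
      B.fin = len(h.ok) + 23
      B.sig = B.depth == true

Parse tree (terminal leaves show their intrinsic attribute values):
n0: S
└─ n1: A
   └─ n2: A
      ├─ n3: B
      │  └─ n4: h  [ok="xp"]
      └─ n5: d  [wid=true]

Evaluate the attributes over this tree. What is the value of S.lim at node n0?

1. n3.depth = false  [false]
2. n4.ok = "xp"  [terminal]
3. n3.hot = 13  [len(h.ok) + 11]
4. n3.fin = 25  [len(h.ok) + 23]
5. n3.sig = false  [B.depth == true]
6. n5.wid = true  [terminal]
7. n2.key = true  [B.hot > 12]
8. n2.off = -4  [B.fin - 29]
9. n1.key = false  [A₁.key == false]
10. n1.off = 4  [A₁.off + 8]
11. n0.off = false  [A.key == true]
12. n0.lim = 2  [A.off * -1 + 6]

2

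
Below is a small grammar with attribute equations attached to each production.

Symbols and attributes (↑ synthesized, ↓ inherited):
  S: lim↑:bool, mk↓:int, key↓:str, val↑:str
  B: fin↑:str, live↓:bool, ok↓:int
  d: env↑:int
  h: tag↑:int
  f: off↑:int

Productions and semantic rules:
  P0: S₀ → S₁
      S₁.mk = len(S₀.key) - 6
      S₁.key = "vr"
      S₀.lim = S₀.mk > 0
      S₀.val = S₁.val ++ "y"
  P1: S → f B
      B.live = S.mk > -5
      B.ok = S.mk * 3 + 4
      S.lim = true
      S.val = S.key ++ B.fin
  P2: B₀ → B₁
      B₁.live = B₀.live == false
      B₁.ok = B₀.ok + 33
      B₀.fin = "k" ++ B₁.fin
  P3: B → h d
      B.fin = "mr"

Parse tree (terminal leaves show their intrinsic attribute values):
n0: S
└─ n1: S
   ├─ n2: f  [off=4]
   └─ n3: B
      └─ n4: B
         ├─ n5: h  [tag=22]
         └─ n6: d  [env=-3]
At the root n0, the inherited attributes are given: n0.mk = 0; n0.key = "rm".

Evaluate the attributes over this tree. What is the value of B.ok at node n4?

25

1. n0.mk = 0  [given at root]
2. n0.key = "rm"  [given at root]
3. n1.mk = -4  [len(S₀.key) - 6]
4. n1.key = "vr"  ["vr"]
5. n2.off = 4  [terminal]
6. n3.live = true  [S.mk > -5]
7. n3.ok = -8  [S.mk * 3 + 4]
8. n4.live = false  [B₀.live == false]
9. n4.ok = 25  [B₀.ok + 33]
10. n5.tag = 22  [terminal]
11. n6.env = -3  [terminal]
12. n4.fin = "mr"  ["mr"]
13. n3.fin = "kmr"  ["k" ++ B₁.fin]
14. n1.lim = true  [true]
15. n1.val = "vrkmr"  [S.key ++ B.fin]
16. n0.lim = false  [S₀.mk > 0]
17. n0.val = "vrkmry"  [S₁.val ++ "y"]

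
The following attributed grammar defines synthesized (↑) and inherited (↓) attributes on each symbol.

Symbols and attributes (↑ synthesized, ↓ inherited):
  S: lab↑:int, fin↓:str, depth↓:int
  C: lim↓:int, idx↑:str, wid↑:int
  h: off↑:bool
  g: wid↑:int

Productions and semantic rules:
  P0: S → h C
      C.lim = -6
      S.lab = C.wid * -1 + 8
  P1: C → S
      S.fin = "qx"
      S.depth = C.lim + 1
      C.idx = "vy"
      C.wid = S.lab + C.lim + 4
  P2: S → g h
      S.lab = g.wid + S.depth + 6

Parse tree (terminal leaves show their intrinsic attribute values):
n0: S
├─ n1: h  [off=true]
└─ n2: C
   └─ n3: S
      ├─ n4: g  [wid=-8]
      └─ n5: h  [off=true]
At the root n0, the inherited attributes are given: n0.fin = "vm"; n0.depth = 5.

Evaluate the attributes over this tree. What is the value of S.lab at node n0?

17

1. n0.fin = "vm"  [given at root]
2. n0.depth = 5  [given at root]
3. n1.off = true  [terminal]
4. n2.lim = -6  [-6]
5. n3.fin = "qx"  ["qx"]
6. n3.depth = -5  [C.lim + 1]
7. n4.wid = -8  [terminal]
8. n5.off = true  [terminal]
9. n3.lab = -7  [g.wid + S.depth + 6]
10. n2.idx = "vy"  ["vy"]
11. n2.wid = -9  [S.lab + C.lim + 4]
12. n0.lab = 17  [C.wid * -1 + 8]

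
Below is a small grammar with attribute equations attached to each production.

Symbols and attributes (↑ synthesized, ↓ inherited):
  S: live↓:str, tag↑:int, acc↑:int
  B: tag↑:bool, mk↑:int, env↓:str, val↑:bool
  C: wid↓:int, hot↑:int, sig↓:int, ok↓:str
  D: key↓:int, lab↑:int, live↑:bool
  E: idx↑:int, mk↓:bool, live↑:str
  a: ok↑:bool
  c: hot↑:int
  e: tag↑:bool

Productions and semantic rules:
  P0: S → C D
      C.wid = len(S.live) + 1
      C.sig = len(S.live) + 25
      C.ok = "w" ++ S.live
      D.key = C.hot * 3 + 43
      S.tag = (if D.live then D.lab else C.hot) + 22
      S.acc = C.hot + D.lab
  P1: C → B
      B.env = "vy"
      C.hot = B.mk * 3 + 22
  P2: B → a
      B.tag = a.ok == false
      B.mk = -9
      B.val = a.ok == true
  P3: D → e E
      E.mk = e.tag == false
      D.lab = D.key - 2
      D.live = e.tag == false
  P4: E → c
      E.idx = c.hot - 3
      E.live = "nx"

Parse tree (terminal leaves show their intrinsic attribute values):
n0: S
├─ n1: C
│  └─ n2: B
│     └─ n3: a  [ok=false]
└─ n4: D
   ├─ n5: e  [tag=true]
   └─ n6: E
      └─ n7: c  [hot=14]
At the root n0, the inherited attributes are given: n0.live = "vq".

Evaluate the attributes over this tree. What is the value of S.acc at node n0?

21

1. n0.live = "vq"  [given at root]
2. n1.wid = 3  [len(S.live) + 1]
3. n1.sig = 27  [len(S.live) + 25]
4. n1.ok = "wvq"  ["w" ++ S.live]
5. n2.env = "vy"  ["vy"]
6. n3.ok = false  [terminal]
7. n2.tag = true  [a.ok == false]
8. n2.mk = -9  [-9]
9. n2.val = false  [a.ok == true]
10. n1.hot = -5  [B.mk * 3 + 22]
11. n4.key = 28  [C.hot * 3 + 43]
12. n5.tag = true  [terminal]
13. n6.mk = false  [e.tag == false]
14. n7.hot = 14  [terminal]
15. n6.idx = 11  [c.hot - 3]
16. n6.live = "nx"  ["nx"]
17. n4.lab = 26  [D.key - 2]
18. n4.live = false  [e.tag == false]
19. n0.tag = 17  [(if D.live then D.lab else C.hot) + 22]
20. n0.acc = 21  [C.hot + D.lab]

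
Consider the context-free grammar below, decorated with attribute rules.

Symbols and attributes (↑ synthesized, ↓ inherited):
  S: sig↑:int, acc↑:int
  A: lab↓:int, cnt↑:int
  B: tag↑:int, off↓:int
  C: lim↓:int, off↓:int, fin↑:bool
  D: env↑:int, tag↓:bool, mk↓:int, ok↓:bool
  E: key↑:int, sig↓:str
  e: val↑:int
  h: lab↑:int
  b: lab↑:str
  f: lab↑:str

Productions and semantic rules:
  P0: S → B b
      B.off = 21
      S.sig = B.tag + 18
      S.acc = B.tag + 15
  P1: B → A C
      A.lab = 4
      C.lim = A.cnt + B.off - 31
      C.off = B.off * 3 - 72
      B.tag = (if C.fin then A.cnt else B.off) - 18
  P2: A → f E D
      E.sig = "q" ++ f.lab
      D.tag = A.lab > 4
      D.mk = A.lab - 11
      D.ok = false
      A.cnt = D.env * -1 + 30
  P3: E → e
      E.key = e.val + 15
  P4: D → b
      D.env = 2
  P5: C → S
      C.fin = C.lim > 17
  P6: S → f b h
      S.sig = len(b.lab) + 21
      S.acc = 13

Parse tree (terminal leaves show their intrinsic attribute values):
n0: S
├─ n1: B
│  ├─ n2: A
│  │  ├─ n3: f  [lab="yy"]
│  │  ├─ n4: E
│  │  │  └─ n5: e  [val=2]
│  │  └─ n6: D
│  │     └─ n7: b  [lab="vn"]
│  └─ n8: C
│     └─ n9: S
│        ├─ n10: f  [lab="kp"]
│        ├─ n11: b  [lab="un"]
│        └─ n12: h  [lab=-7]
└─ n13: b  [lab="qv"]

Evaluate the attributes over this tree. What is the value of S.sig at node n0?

1. n1.off = 21  [21]
2. n2.lab = 4  [4]
3. n3.lab = "yy"  [terminal]
4. n4.sig = "qyy"  ["q" ++ f.lab]
5. n5.val = 2  [terminal]
6. n4.key = 17  [e.val + 15]
7. n6.tag = false  [A.lab > 4]
8. n6.mk = -7  [A.lab - 11]
9. n6.ok = false  [false]
10. n7.lab = "vn"  [terminal]
11. n6.env = 2  [2]
12. n2.cnt = 28  [D.env * -1 + 30]
13. n8.lim = 18  [A.cnt + B.off - 31]
14. n8.off = -9  [B.off * 3 - 72]
15. n10.lab = "kp"  [terminal]
16. n11.lab = "un"  [terminal]
17. n12.lab = -7  [terminal]
18. n9.sig = 23  [len(b.lab) + 21]
19. n9.acc = 13  [13]
20. n8.fin = true  [C.lim > 17]
21. n1.tag = 10  [(if C.fin then A.cnt else B.off) - 18]
22. n13.lab = "qv"  [terminal]
23. n0.sig = 28  [B.tag + 18]
24. n0.acc = 25  [B.tag + 15]

28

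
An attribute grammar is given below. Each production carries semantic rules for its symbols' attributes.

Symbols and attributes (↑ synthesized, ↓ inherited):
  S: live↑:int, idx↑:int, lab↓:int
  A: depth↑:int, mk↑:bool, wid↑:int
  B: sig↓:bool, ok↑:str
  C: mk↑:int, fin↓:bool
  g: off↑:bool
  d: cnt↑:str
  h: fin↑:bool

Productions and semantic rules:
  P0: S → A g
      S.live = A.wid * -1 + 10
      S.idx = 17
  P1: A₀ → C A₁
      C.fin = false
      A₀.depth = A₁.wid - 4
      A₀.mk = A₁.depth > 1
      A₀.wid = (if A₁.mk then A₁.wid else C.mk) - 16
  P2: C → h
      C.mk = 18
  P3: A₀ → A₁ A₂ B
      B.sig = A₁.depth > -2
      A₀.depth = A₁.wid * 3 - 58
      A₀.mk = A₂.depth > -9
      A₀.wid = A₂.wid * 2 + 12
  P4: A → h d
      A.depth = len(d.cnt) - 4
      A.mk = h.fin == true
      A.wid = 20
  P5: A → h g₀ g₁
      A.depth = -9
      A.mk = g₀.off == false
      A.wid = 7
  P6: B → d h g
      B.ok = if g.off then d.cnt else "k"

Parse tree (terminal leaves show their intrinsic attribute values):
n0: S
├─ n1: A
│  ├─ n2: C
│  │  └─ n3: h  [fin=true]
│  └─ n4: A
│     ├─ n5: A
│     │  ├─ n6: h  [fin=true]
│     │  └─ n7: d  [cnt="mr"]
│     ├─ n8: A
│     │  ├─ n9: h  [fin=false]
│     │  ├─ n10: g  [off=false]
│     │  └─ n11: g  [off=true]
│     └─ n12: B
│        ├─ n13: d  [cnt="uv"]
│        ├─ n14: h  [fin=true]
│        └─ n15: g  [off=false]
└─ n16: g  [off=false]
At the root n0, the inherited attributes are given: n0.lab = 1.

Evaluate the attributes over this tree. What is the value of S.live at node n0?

1. n0.lab = 1  [given at root]
2. n2.fin = false  [false]
3. n3.fin = true  [terminal]
4. n2.mk = 18  [18]
5. n6.fin = true  [terminal]
6. n7.cnt = "mr"  [terminal]
7. n5.depth = -2  [len(d.cnt) - 4]
8. n5.mk = true  [h.fin == true]
9. n5.wid = 20  [20]
10. n9.fin = false  [terminal]
11. n10.off = false  [terminal]
12. n11.off = true  [terminal]
13. n8.depth = -9  [-9]
14. n8.mk = true  [g₀.off == false]
15. n8.wid = 7  [7]
16. n12.sig = false  [A₁.depth > -2]
17. n13.cnt = "uv"  [terminal]
18. n14.fin = true  [terminal]
19. n15.off = false  [terminal]
20. n12.ok = "k"  [if g.off then d.cnt else "k"]
21. n4.depth = 2  [A₁.wid * 3 - 58]
22. n4.mk = false  [A₂.depth > -9]
23. n4.wid = 26  [A₂.wid * 2 + 12]
24. n1.depth = 22  [A₁.wid - 4]
25. n1.mk = true  [A₁.depth > 1]
26. n1.wid = 2  [(if A₁.mk then A₁.wid else C.mk) - 16]
27. n16.off = false  [terminal]
28. n0.live = 8  [A.wid * -1 + 10]
29. n0.idx = 17  [17]

8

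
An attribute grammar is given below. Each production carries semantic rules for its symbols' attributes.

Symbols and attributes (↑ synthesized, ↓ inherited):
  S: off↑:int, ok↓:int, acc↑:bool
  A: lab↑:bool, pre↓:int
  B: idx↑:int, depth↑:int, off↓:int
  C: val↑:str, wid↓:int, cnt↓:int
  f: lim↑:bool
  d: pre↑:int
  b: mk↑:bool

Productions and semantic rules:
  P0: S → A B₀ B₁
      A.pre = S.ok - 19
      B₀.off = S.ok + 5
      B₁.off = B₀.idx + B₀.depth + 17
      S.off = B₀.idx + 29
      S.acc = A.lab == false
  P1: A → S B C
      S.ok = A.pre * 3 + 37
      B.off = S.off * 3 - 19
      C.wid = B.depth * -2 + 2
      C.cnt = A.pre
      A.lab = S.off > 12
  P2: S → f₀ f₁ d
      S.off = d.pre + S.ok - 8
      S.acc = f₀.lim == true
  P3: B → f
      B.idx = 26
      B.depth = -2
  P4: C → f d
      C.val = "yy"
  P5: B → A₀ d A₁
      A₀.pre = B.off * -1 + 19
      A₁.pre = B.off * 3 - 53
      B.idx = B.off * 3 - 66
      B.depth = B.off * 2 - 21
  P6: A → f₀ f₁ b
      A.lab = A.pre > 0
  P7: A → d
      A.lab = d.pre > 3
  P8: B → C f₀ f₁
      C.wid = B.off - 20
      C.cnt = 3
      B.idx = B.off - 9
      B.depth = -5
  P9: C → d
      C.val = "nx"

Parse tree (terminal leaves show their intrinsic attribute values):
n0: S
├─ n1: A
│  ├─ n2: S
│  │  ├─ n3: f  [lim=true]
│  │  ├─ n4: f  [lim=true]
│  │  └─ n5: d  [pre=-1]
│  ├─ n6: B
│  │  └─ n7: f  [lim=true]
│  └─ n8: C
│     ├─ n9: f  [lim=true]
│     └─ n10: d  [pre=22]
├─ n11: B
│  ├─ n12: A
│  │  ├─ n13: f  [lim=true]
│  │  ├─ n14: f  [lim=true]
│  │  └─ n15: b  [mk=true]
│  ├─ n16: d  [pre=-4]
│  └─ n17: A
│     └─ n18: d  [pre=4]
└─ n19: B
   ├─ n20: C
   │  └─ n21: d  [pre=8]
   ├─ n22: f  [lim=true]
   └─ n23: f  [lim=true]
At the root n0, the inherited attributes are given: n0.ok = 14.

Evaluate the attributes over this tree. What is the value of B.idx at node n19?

16

1. n0.ok = 14  [given at root]
2. n1.pre = -5  [S.ok - 19]
3. n2.ok = 22  [A.pre * 3 + 37]
4. n3.lim = true  [terminal]
5. n4.lim = true  [terminal]
6. n5.pre = -1  [terminal]
7. n2.off = 13  [d.pre + S.ok - 8]
8. n2.acc = true  [f₀.lim == true]
9. n6.off = 20  [S.off * 3 - 19]
10. n7.lim = true  [terminal]
11. n6.idx = 26  [26]
12. n6.depth = -2  [-2]
13. n8.wid = 6  [B.depth * -2 + 2]
14. n8.cnt = -5  [A.pre]
15. n9.lim = true  [terminal]
16. n10.pre = 22  [terminal]
17. n8.val = "yy"  ["yy"]
18. n1.lab = true  [S.off > 12]
19. n11.off = 19  [S.ok + 5]
20. n12.pre = 0  [B.off * -1 + 19]
21. n13.lim = true  [terminal]
22. n14.lim = true  [terminal]
23. n15.mk = true  [terminal]
24. n12.lab = false  [A.pre > 0]
25. n16.pre = -4  [terminal]
26. n17.pre = 4  [B.off * 3 - 53]
27. n18.pre = 4  [terminal]
28. n17.lab = true  [d.pre > 3]
29. n11.idx = -9  [B.off * 3 - 66]
30. n11.depth = 17  [B.off * 2 - 21]
31. n19.off = 25  [B₀.idx + B₀.depth + 17]
32. n20.wid = 5  [B.off - 20]
33. n20.cnt = 3  [3]
34. n21.pre = 8  [terminal]
35. n20.val = "nx"  ["nx"]
36. n22.lim = true  [terminal]
37. n23.lim = true  [terminal]
38. n19.idx = 16  [B.off - 9]
39. n19.depth = -5  [-5]
40. n0.off = 20  [B₀.idx + 29]
41. n0.acc = false  [A.lab == false]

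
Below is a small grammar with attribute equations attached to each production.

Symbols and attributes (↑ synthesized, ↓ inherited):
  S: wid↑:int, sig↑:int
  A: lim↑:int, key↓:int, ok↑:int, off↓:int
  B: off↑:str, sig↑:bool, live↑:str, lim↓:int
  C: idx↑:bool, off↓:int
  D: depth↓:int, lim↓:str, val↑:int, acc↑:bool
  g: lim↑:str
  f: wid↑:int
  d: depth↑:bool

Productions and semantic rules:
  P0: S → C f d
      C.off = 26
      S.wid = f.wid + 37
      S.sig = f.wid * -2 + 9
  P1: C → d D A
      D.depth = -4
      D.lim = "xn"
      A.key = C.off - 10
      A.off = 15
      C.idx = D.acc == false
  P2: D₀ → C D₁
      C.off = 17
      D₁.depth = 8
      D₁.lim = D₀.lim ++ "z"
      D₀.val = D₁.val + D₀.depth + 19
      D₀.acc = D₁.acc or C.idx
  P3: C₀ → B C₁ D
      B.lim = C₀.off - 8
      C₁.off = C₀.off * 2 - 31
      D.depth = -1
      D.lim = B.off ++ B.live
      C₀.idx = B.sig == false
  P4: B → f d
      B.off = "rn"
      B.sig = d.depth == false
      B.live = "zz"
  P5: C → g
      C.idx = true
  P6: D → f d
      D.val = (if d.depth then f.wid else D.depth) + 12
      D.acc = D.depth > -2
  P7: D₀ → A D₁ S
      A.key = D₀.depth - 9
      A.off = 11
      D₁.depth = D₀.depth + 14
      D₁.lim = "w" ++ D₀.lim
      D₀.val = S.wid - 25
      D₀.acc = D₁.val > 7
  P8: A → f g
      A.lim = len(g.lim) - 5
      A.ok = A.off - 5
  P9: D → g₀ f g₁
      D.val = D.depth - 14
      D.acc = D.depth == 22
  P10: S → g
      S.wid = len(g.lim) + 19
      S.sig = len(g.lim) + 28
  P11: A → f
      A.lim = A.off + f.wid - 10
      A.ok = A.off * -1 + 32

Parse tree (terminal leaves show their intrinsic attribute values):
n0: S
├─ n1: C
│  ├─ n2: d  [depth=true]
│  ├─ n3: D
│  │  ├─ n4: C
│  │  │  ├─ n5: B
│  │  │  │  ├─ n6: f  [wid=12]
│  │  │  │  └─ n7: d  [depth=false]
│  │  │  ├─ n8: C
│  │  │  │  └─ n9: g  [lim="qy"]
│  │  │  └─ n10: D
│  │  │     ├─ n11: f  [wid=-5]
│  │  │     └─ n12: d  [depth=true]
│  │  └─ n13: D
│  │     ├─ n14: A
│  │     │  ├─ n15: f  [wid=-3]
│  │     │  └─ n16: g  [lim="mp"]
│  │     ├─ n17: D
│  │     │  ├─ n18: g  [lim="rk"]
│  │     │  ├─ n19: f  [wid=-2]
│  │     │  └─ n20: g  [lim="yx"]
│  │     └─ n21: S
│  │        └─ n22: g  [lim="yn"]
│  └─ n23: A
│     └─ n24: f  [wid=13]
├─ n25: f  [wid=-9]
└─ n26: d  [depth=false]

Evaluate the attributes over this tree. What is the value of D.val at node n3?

11

1. n1.off = 26  [26]
2. n2.depth = true  [terminal]
3. n3.depth = -4  [-4]
4. n3.lim = "xn"  ["xn"]
5. n4.off = 17  [17]
6. n5.lim = 9  [C₀.off - 8]
7. n6.wid = 12  [terminal]
8. n7.depth = false  [terminal]
9. n5.off = "rn"  ["rn"]
10. n5.sig = true  [d.depth == false]
11. n5.live = "zz"  ["zz"]
12. n8.off = 3  [C₀.off * 2 - 31]
13. n9.lim = "qy"  [terminal]
14. n8.idx = true  [true]
15. n10.depth = -1  [-1]
16. n10.lim = "rnzz"  [B.off ++ B.live]
17. n11.wid = -5  [terminal]
18. n12.depth = true  [terminal]
19. n10.val = 7  [(if d.depth then f.wid else D.depth) + 12]
20. n10.acc = true  [D.depth > -2]
21. n4.idx = false  [B.sig == false]
22. n13.depth = 8  [8]
23. n13.lim = "xnz"  [D₀.lim ++ "z"]
24. n14.key = -1  [D₀.depth - 9]
25. n14.off = 11  [11]
26. n15.wid = -3  [terminal]
27. n16.lim = "mp"  [terminal]
28. n14.lim = -3  [len(g.lim) - 5]
29. n14.ok = 6  [A.off - 5]
30. n17.depth = 22  [D₀.depth + 14]
31. n17.lim = "wxnz"  ["w" ++ D₀.lim]
32. n18.lim = "rk"  [terminal]
33. n19.wid = -2  [terminal]
34. n20.lim = "yx"  [terminal]
35. n17.val = 8  [D.depth - 14]
36. n17.acc = true  [D.depth == 22]
37. n22.lim = "yn"  [terminal]
38. n21.wid = 21  [len(g.lim) + 19]
39. n21.sig = 30  [len(g.lim) + 28]
40. n13.val = -4  [S.wid - 25]
41. n13.acc = true  [D₁.val > 7]
42. n3.val = 11  [D₁.val + D₀.depth + 19]
43. n3.acc = true  [D₁.acc or C.idx]
44. n23.key = 16  [C.off - 10]
45. n23.off = 15  [15]
46. n24.wid = 13  [terminal]
47. n23.lim = 18  [A.off + f.wid - 10]
48. n23.ok = 17  [A.off * -1 + 32]
49. n1.idx = false  [D.acc == false]
50. n25.wid = -9  [terminal]
51. n26.depth = false  [terminal]
52. n0.wid = 28  [f.wid + 37]
53. n0.sig = 27  [f.wid * -2 + 9]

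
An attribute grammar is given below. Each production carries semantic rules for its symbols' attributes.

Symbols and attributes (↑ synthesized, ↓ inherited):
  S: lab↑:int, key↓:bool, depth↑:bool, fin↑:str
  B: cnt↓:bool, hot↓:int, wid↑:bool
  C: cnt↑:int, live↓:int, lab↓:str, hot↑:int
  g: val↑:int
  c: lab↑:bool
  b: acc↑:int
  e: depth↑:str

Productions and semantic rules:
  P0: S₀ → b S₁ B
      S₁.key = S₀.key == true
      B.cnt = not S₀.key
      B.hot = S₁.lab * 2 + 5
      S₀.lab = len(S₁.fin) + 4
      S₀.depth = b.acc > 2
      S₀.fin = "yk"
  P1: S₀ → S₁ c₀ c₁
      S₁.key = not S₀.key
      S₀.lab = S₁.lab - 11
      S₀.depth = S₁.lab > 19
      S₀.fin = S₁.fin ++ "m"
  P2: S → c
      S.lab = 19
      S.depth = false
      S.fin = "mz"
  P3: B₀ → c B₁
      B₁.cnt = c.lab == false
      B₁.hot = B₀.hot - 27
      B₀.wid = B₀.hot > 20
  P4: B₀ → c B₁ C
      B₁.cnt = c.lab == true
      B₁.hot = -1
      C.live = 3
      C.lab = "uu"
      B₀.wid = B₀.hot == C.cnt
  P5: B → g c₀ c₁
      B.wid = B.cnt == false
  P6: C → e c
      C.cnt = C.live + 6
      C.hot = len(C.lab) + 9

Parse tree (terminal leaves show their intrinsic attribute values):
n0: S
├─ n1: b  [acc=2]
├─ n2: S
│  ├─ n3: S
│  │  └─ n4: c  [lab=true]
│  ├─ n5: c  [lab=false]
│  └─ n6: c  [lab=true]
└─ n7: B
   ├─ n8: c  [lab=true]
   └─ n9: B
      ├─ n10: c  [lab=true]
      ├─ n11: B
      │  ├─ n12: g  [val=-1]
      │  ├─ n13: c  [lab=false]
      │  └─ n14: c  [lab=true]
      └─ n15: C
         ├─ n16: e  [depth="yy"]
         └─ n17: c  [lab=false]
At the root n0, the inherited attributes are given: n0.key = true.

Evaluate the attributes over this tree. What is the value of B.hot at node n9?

1. n0.key = true  [given at root]
2. n1.acc = 2  [terminal]
3. n2.key = true  [S₀.key == true]
4. n3.key = false  [not S₀.key]
5. n4.lab = true  [terminal]
6. n3.lab = 19  [19]
7. n3.depth = false  [false]
8. n3.fin = "mz"  ["mz"]
9. n5.lab = false  [terminal]
10. n6.lab = true  [terminal]
11. n2.lab = 8  [S₁.lab - 11]
12. n2.depth = false  [S₁.lab > 19]
13. n2.fin = "mzm"  [S₁.fin ++ "m"]
14. n7.cnt = false  [not S₀.key]
15. n7.hot = 21  [S₁.lab * 2 + 5]
16. n8.lab = true  [terminal]
17. n9.cnt = false  [c.lab == false]
18. n9.hot = -6  [B₀.hot - 27]
19. n10.lab = true  [terminal]
20. n11.cnt = true  [c.lab == true]
21. n11.hot = -1  [-1]
22. n12.val = -1  [terminal]
23. n13.lab = false  [terminal]
24. n14.lab = true  [terminal]
25. n11.wid = false  [B.cnt == false]
26. n15.live = 3  [3]
27. n15.lab = "uu"  ["uu"]
28. n16.depth = "yy"  [terminal]
29. n17.lab = false  [terminal]
30. n15.cnt = 9  [C.live + 6]
31. n15.hot = 11  [len(C.lab) + 9]
32. n9.wid = false  [B₀.hot == C.cnt]
33. n7.wid = true  [B₀.hot > 20]
34. n0.lab = 7  [len(S₁.fin) + 4]
35. n0.depth = false  [b.acc > 2]
36. n0.fin = "yk"  ["yk"]

-6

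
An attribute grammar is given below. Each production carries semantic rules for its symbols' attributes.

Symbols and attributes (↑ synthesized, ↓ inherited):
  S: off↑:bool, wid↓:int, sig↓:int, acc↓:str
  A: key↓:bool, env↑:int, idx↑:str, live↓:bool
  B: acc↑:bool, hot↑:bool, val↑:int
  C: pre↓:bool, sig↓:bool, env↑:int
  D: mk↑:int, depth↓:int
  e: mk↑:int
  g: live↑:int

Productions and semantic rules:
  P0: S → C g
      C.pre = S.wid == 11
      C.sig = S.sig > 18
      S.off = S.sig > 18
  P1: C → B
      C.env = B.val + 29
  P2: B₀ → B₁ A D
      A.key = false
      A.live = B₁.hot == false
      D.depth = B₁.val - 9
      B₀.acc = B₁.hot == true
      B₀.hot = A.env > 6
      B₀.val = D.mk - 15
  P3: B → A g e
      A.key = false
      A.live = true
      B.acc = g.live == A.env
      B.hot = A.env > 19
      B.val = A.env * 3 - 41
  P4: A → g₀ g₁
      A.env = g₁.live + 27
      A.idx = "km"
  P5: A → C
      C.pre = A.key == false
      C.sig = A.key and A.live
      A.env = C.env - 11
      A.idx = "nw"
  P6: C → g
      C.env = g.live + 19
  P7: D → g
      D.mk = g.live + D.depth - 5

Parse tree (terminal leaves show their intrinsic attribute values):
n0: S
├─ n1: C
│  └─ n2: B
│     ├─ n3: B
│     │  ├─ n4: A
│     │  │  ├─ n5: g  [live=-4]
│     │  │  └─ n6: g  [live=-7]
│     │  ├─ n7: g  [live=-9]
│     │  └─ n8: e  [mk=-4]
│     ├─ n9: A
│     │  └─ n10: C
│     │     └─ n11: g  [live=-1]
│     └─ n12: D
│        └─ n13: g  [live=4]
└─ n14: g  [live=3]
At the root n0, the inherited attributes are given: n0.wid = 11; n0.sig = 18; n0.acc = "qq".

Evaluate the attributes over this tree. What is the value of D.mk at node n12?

1. n0.wid = 11  [given at root]
2. n0.sig = 18  [given at root]
3. n0.acc = "qq"  [given at root]
4. n1.pre = true  [S.wid == 11]
5. n1.sig = false  [S.sig > 18]
6. n4.key = false  [false]
7. n4.live = true  [true]
8. n5.live = -4  [terminal]
9. n6.live = -7  [terminal]
10. n4.env = 20  [g₁.live + 27]
11. n4.idx = "km"  ["km"]
12. n7.live = -9  [terminal]
13. n8.mk = -4  [terminal]
14. n3.acc = false  [g.live == A.env]
15. n3.hot = true  [A.env > 19]
16. n3.val = 19  [A.env * 3 - 41]
17. n9.key = false  [false]
18. n9.live = false  [B₁.hot == false]
19. n10.pre = true  [A.key == false]
20. n10.sig = false  [A.key and A.live]
21. n11.live = -1  [terminal]
22. n10.env = 18  [g.live + 19]
23. n9.env = 7  [C.env - 11]
24. n9.idx = "nw"  ["nw"]
25. n12.depth = 10  [B₁.val - 9]
26. n13.live = 4  [terminal]
27. n12.mk = 9  [g.live + D.depth - 5]
28. n2.acc = true  [B₁.hot == true]
29. n2.hot = true  [A.env > 6]
30. n2.val = -6  [D.mk - 15]
31. n1.env = 23  [B.val + 29]
32. n14.live = 3  [terminal]
33. n0.off = false  [S.sig > 18]

9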